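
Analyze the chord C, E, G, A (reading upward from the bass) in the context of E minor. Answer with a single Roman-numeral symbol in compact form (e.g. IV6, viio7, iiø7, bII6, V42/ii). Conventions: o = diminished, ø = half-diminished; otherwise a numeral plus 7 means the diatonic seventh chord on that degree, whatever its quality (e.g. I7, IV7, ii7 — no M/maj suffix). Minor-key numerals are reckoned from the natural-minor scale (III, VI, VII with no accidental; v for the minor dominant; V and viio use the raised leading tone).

Stacked in thirds the chord is A-C-E-G: a minor seventh chord on A.
A is scale degree 4 in E minor, and a minor seventh chord on that degree is written iv7.
With C in the bass the chord is in first inversion, so the figured bass is 65.

iv65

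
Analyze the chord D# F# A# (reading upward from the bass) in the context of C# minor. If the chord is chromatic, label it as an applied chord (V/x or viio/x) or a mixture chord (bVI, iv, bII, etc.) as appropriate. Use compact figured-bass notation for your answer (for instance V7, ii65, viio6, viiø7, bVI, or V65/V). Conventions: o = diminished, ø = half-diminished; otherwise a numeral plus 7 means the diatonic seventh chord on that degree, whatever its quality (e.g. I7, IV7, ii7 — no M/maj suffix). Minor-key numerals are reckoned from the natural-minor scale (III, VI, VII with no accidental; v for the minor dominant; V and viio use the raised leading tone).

ii

The pitches D#-F#-A# form a minor triad rooted on D#.
D# is the second degree of C# minor. This is the minor supertonic, borrowed from the parallel major (the Dorian ii).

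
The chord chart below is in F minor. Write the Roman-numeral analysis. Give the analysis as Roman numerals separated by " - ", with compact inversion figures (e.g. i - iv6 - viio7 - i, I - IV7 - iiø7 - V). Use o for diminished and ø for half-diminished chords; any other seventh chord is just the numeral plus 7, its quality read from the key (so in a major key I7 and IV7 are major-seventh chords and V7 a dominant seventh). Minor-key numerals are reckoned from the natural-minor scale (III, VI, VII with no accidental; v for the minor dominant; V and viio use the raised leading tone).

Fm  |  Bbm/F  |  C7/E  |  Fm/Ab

Fm has root F, degree 1 in F minor, so i.
Bbm/F: minor triad on Bb = scale degree 4 → iv64.
C7/E has root C, degree 5 in F minor, so V65.
Fm/Ab: root F is the tonic; minor triad there is i6.

i - iv64 - V65 - i6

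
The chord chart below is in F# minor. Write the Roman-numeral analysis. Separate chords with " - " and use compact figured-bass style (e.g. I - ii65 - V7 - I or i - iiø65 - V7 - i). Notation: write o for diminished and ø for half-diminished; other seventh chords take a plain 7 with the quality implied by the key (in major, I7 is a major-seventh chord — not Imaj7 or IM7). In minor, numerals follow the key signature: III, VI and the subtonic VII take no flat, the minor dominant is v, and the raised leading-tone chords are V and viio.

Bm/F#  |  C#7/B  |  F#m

iv64 - V42 - i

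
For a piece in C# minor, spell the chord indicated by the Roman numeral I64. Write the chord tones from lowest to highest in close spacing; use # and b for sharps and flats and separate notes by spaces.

G# C# E#

Scale degree 1 in C# minor is C#; here the chord built on it is altered to a major triad. I64 is the major tonic (Picardy third), borrowed from the parallel major.
So the chord is C#-E#-G#, a major triad.
The figured bass 64 indicates second inversion, placing the fifth (G#) in the bass: G#-C#-E#.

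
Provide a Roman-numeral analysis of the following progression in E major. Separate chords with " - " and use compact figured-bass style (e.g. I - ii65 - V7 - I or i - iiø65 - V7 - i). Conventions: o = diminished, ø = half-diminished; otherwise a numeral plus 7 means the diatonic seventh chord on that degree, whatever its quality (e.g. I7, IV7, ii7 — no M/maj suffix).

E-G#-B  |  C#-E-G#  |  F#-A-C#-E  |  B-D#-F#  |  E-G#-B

I - vi - ii7 - V - I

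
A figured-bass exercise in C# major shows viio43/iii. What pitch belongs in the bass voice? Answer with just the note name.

The applied chord viio43/iii is rooted on D##: D##-F##-A#-C#.
The figure 43 means second inversion — the fifth is in the bass.

A#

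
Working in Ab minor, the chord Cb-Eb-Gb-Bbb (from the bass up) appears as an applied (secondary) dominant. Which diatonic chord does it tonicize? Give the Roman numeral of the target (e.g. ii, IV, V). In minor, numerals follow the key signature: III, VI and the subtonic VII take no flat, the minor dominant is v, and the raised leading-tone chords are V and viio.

VI

The chord is a dominant seventh chord on Cb.
A dominant resolves down a perfect fifth: Cb → Fb. In Ab minor, Fb is scale degree 6, i.e. VI.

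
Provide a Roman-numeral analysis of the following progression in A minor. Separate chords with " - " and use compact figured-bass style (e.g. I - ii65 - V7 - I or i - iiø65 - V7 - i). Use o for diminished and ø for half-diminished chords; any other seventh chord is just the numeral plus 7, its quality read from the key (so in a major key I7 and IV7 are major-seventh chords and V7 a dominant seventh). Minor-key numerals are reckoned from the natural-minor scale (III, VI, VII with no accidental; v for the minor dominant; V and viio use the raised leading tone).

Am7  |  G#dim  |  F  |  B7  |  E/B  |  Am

Am7: minor seventh chord on A = scale degree 1 → i7.
G#dim: root G# is the leading tone; diminished triad there is viio.
F: root F is the submediant; major triad there is VI.
B7: chromatic; B is V of V, so V7/V.
E/B: root E is the dominant; major triad there is V64.
Am has root A, degree 1 in A minor, so i.

i7 - viio - VI - V7/V - V64 - i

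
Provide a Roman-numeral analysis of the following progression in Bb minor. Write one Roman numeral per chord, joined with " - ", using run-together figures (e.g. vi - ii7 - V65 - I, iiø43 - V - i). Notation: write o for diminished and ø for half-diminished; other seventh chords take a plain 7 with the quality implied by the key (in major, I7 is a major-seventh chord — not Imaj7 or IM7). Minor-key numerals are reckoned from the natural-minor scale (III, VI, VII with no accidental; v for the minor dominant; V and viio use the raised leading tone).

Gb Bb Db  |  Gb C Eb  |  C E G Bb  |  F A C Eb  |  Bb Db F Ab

Gb-Bb-Db has root Gb, degree 6 in Bb minor, so VI.
Gb-C-Eb has root C, degree 2 in Bb minor, so iio64.
C-E-G-Bb: a dominant seventh chord on C, the applied dominant of V → V7/V.
F-A-C-Eb: dominant seventh chord on F = scale degree 5 → V7.
Bb-Db-F-Ab: root Bb is the tonic; minor seventh chord there is i7.

VI - iio64 - V7/V - V7 - i7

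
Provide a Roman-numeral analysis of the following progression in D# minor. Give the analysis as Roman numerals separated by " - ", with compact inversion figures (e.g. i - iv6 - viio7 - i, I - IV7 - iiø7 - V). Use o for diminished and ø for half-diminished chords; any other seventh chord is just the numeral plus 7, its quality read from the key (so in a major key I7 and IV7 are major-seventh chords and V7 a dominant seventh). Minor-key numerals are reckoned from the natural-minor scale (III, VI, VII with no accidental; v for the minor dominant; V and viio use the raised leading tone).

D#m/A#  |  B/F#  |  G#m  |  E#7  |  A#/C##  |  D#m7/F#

i64 - VI64 - iv - V7/V - V6 - i65

D#m/A# has root D#, degree 1 in D# minor, so i64.
B/F#: root B is the submediant; major triad there is VI64.
G#m has root G#, degree 4 in D# minor, so iv.
E#7 is the secondary dominant of V (dominant seventh chord on E#): V7/V.
A#/C##: root A# is the dominant; major triad there is V6.
D#m7/F# has root D#, degree 1 in D# minor, so i65.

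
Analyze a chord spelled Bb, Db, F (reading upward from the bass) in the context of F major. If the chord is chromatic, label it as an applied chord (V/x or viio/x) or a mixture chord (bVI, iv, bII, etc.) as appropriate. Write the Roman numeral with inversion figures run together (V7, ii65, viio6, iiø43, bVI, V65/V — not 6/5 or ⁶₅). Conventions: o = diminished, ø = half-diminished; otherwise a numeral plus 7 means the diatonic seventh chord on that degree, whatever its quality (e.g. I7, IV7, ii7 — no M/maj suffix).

iv

Stacked in thirds the chord is Bb-Db-F: a minor triad on Bb.
Bb is the fourth degree of F major. This is the minor subdominant, borrowed from the parallel minor.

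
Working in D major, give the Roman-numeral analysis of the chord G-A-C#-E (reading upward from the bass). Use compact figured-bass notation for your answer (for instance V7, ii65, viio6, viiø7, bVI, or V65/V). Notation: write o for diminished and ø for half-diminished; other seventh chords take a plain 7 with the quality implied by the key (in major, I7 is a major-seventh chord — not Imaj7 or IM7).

The pitches A-C#-E-G form a dominant seventh chord rooted on A.
A is scale degree 5 in D major, and a dominant seventh chord on that degree is written V7.
With G in the bass the chord is in third inversion, so the figured bass is 42.

V42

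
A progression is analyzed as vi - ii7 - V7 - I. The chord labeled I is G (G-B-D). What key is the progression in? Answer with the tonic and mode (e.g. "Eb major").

G major

The chord G is a major triad rooted on G; its label is I.
If G is scale degree 1 and the mode makes that degree carry a major triad, the tonic is G and the mode is major.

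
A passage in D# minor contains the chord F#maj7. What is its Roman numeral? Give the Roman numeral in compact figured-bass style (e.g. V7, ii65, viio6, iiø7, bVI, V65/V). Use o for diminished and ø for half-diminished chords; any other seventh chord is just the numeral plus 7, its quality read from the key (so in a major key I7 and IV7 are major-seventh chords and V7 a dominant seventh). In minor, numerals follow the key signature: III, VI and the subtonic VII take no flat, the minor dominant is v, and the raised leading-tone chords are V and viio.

The pitches F#-A#-C#-E# form a major seventh chord rooted on F#.
F# is scale degree 3 in D# minor, and a major seventh chord on that degree is written III7.

III7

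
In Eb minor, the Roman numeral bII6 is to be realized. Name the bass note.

bII in Eb minor has root Fb; the chord is Fb-Ab-Cb.
The figure 6 means first inversion — the third is in the bass.

Ab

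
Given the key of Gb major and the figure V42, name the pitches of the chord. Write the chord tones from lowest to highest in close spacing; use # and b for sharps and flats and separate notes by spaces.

Cb Db F Ab

In Gb major, the fifth degree is Db, and the diatonic chord built there is a dominant seventh chord.
Stacking thirds from Db gives Db-F-Ab-Cb.
With the 42 figure the chord is in third inversion; from the bass Cb upward in close position it reads Cb-Db-F-Ab.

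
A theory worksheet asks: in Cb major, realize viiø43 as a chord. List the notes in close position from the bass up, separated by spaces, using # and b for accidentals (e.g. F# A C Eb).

In Cb major, the seventh degree is Bb, and the diatonic chord built there is a half-diminished seventh chord.
That chord is spelled Bb-Db-Fb-Ab.
The figured bass 43 indicates second inversion, placing the fifth (Fb) in the bass: Fb-Ab-Bb-Db.

Fb Ab Bb Db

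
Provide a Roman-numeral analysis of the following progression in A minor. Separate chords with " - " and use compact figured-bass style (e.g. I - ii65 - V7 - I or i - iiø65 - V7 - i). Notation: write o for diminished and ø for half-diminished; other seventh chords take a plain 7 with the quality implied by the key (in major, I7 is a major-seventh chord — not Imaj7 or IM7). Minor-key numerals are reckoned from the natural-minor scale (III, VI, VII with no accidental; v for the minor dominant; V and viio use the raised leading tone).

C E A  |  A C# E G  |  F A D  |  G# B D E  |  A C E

C-E-A has root A, degree 1 in A minor, so i6.
A-C#-E-G: chromatic; A is V of iv, so V7/iv.
F-A-D has root D, degree 4 in A minor, so iv6.
G#-B-D-E: dominant seventh chord on E = scale degree 5 → V65.
A-C-E has root A, degree 1 in A minor, so i.

i6 - V7/iv - iv6 - V65 - i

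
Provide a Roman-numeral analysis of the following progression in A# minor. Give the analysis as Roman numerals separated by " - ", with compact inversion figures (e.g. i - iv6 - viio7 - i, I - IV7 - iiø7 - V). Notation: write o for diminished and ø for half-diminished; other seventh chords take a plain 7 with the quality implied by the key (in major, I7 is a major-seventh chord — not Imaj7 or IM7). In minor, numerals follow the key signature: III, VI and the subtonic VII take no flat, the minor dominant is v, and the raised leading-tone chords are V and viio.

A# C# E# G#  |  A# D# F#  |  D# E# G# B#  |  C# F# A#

i7 - iv64 - v42 - VI64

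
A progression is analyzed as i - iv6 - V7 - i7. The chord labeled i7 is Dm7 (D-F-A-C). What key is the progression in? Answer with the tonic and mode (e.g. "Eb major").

D minor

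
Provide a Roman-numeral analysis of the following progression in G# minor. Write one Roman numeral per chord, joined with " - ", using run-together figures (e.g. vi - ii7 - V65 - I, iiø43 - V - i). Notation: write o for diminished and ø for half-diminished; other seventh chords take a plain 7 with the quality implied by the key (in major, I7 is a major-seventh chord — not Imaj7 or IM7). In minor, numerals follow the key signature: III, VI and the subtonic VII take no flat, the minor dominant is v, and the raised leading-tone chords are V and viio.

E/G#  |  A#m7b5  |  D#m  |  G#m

VI6 - iiø7 - v - i

E/G#: root E is the submediant; major triad there is VI6.
A#m7b5: half-diminished seventh chord on A# = scale degree 2 → iiø7.
D#m: root D# is the dominant; minor triad there is v.
G#m has root G#, degree 1 in G# minor, so i.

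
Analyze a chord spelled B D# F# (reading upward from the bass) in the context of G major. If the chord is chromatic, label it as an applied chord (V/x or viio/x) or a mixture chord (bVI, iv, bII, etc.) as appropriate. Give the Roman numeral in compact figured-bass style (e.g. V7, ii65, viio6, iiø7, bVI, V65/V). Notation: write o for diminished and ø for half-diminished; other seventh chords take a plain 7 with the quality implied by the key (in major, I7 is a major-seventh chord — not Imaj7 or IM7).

Stacked in thirds the chord is B-D#-F#: a major triad on B.
B is not a diatonic chord root with this quality in G major, but it lies a perfect fifth above E (vi), so the chord functions as an applied dominant of vi.

V/vi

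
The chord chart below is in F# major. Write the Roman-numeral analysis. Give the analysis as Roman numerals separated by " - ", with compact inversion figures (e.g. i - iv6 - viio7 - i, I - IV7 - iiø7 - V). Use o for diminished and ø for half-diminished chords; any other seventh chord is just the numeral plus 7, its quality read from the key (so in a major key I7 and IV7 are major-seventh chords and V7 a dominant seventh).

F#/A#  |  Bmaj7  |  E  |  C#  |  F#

F#/A# has root F#, degree 1 in F# major, so I6.
Bmaj7 has root B, degree 4 in F# major, so IV7.
E: major triad on E — chromatic; bVII (borrowed from the parallel minor).
C#: root C# is the dominant; major triad there is V.
F#: major triad on F# = scale degree 1 → I.

I6 - IV7 - bVII - V - I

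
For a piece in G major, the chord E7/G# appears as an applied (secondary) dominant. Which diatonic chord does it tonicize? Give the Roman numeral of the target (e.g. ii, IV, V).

ii

The chord is a dominant seventh chord on E.
A dominant resolves down a perfect fifth: E → A. In G major, A is scale degree 2, i.e. ii.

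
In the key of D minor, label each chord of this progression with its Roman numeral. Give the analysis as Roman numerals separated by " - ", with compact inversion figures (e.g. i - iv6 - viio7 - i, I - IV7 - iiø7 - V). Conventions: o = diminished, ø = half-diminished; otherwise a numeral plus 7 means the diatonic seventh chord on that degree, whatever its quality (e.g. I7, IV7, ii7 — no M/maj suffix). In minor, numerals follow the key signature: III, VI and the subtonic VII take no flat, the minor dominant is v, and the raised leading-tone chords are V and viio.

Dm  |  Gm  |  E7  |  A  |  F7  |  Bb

Dm: minor triad on D = scale degree 1 → i.
Gm: root G is the subdominant; minor triad there is iv.
E7: a dominant seventh chord on E, the applied dominant of V → V7/V.
A has root A, degree 5 in D minor, so V.
F7: chromatic; F is V of VI, so V7/VI.
Bb: root Bb is the submediant; major triad there is VI.

i - iv - V7/V - V - V7/VI - VI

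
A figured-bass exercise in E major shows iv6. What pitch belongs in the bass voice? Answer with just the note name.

iv in E major has root A; the chord is A-C-E.
The figure 6 means first inversion — the third is in the bass.

C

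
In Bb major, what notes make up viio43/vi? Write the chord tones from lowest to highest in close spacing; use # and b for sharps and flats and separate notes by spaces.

C Eb F# A

viio43/vi is a secondary leading-tone chord. The target vi is G in Bb major; the applied chord is rooted a semitone below, on F#.
Building a fully diminished seventh chord on F# gives F#-A-C-Eb.
The figured bass 43 indicates second inversion, placing the fifth (C) in the bass: C-Eb-F#-A.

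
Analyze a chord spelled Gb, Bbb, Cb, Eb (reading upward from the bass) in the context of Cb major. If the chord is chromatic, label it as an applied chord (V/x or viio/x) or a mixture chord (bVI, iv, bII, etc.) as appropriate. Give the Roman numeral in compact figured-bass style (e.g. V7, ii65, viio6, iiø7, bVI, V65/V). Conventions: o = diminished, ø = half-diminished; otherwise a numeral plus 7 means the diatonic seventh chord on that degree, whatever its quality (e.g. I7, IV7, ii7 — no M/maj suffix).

Stacked in thirds the chord is Cb-Eb-Gb-Bbb: a dominant seventh chord on Cb.
Cb is not a diatonic chord root with this quality in Cb major, but it lies a perfect fifth above Fb (IV), so the chord functions as an applied dominant of IV.
With Gb in the bass the chord is in second inversion, so the figured bass is 43.

V43/IV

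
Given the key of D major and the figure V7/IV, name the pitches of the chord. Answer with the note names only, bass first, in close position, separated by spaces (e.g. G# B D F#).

D F# A C

V7/IV is a secondary dominant — the dominant seventh of IV. IV in D major is G, so the applied chord's root is D, a perfect fifth above.
Building a dominant seventh chord on D gives D-F#-A-C.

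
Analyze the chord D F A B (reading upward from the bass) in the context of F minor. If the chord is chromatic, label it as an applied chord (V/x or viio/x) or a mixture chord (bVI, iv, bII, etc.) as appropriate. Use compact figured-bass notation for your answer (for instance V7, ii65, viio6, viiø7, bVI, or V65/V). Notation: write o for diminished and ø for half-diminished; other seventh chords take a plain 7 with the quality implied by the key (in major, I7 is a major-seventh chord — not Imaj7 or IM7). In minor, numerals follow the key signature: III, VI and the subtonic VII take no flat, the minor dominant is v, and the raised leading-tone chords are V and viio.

viiø65/V

Stacked in thirds the chord is B-D-F-A: a half-diminished seventh chord on B.
B sits a half step below C (V in F minor); a diminished chord there is the applied leading-tone chord of V.
With D in the bass the chord is in first inversion, so the figured bass is 65.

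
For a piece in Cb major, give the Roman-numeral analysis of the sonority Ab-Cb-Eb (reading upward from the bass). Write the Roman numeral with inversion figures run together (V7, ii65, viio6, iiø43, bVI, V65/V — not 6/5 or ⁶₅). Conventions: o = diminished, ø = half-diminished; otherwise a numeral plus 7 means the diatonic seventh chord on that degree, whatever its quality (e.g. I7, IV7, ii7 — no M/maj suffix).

vi

The pitches Ab-Cb-Eb form a minor triad rooted on Ab.
Ab is scale degree 6 in Cb major, and a minor triad on that degree is written vi.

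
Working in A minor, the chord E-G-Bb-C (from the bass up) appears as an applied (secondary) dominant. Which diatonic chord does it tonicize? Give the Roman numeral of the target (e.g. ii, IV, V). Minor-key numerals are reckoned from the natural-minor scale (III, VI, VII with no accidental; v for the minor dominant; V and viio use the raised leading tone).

VI

The chord is a dominant seventh chord on C.
A dominant resolves down a perfect fifth: C → F. In A minor, F is scale degree 6, i.e. VI.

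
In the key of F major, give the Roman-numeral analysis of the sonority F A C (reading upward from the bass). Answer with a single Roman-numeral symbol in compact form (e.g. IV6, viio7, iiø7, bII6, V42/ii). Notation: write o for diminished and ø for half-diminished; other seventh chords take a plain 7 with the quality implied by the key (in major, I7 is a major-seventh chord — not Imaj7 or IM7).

Stacked in thirds the chord is F-A-C: a major triad on F.
F is scale degree 1 in F major, and a major triad on that degree is written I.

I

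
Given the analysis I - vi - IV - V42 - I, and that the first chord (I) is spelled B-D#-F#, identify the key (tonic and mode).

B major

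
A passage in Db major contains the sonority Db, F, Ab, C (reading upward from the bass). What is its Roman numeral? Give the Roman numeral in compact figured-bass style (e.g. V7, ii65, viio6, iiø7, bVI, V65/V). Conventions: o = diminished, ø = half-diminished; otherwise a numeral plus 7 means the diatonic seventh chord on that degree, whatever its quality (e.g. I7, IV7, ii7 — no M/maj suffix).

The pitches Db-F-Ab-C form a major seventh chord rooted on Db.
In Db major, Db is the tonic; the diatonic major seventh chord there is I7.

I7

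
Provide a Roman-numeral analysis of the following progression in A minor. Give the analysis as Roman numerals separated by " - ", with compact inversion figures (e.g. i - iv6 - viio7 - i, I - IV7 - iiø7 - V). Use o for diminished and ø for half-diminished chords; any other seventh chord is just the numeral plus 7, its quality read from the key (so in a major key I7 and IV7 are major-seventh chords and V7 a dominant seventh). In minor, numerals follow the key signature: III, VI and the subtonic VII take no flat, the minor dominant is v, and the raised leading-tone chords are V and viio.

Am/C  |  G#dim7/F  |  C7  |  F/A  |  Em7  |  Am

i6 - viio42 - V7/VI - VI6 - v7 - i

Am/C: root A is the tonic; minor triad there is i6.
G#dim7/F has root G#, degree 7 in A minor, so viio42.
C7 is the secondary dominant of VI (dominant seventh chord on C): V7/VI.
F/A has root F, degree 6 in A minor, so VI6.
Em7: root E is the dominant; minor seventh chord there is v7.
Am: root A is the tonic; minor triad there is i.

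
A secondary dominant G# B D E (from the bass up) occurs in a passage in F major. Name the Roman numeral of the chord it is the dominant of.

The chord is a dominant seventh chord on E.
A dominant resolves down a perfect fifth: E → A. In F major, A is scale degree 3, i.e. iii.

iii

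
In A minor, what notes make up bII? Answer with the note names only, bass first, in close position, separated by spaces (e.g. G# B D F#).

Bb D F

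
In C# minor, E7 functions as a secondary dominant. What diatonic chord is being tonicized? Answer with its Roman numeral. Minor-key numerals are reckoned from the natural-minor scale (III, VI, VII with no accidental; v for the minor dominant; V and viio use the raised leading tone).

VI

The chord is a dominant seventh chord on E.
A dominant resolves down a perfect fifth: E → A. In C# minor, A is scale degree 6, i.e. VI.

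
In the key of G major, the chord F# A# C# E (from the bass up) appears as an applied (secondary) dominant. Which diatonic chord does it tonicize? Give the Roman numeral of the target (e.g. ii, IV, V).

The chord is a dominant seventh chord on F#.
A dominant resolves down a perfect fifth: F# → B. In G major, B is scale degree 3, i.e. iii.

iii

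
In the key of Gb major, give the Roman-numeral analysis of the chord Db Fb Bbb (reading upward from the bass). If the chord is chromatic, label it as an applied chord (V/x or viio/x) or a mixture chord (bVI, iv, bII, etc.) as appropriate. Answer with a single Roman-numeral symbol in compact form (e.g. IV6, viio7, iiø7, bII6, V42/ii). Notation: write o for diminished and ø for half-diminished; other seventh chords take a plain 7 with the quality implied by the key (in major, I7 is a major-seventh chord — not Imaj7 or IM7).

Stacked in thirds the chord is Bbb-Db-Fb: a major triad on Bbb.
Bbb is the lowered third degree of Gb major (diatonic 3 would be Bb). This is a major triad on the lowered third degree, borrowed from the parallel minor.
With Db in the bass the chord is in first inversion, so the figured bass is 6.

bIII6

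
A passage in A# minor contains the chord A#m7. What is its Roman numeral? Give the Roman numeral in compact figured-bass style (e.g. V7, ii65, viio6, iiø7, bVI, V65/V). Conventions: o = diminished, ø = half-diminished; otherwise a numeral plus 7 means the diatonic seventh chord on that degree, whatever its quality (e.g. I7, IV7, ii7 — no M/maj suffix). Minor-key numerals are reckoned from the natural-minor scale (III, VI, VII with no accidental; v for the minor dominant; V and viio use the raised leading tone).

i7

Stacked in thirds the chord is A#-C#-E#-G#: a minor seventh chord on A#.
In A# minor, A# is the tonic; the diatonic minor seventh chord there is i7.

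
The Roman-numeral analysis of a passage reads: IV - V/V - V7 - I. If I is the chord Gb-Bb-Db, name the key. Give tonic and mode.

Gb major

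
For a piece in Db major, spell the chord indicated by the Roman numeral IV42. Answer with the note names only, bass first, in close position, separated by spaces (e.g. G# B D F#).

F Gb Bb Db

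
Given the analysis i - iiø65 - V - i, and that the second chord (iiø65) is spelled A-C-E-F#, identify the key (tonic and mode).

The chord F#m7b5/A is a half-diminished seventh chord rooted on F#; its label is iiø65.
Counting down one scale step from F# places the tonic on E; a half-diminished seventh chord on degree 2 is diatonic only in minor.

E minor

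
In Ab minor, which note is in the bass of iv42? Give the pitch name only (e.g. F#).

Cb

iv in Ab minor has root Db; the chord is Db-Fb-Ab-Cb.
The figure 42 means third inversion — the seventh is in the bass.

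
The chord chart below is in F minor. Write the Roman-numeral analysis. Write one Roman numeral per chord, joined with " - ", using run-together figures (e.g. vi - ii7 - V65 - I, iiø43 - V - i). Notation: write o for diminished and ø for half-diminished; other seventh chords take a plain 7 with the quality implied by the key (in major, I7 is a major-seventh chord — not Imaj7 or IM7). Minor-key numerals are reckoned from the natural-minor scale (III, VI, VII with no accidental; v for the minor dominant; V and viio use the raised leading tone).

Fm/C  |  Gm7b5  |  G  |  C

i64 - iiø7 - V/V - V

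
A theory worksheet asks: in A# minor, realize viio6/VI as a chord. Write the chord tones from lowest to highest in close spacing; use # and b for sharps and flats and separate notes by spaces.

G# B E#

viio6/VI is a secondary leading-tone chord. The target VI is F# in A# minor; the applied chord is rooted a semitone below, on E#.
Building a diminished triad on E# gives E#-G#-B.
The figured bass 6 indicates first inversion, placing the third (G#) in the bass: G#-B-E#.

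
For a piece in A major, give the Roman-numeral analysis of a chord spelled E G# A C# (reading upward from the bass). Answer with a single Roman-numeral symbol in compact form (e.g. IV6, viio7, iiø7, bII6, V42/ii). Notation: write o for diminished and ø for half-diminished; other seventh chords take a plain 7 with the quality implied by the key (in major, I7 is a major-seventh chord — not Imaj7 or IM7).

I43

Stacked in thirds the chord is A-C#-E-G#: a major seventh chord on A.
In A major, A is the tonic; the diatonic major seventh chord there is I7.
With E in the bass the chord is in second inversion, so the figured bass is 43.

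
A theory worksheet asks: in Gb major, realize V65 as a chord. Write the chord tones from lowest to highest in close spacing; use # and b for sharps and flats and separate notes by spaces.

F Ab Cb Db

The numeral's case and figure indicate a dominant seventh chord. In Gb major its root, scale degree 5, is Db.
Stacking thirds from Db gives Db-F-Ab-Cb.
With the 65 figure the chord is in first inversion; from the bass F upward in close position it reads F-Ab-Cb-Db.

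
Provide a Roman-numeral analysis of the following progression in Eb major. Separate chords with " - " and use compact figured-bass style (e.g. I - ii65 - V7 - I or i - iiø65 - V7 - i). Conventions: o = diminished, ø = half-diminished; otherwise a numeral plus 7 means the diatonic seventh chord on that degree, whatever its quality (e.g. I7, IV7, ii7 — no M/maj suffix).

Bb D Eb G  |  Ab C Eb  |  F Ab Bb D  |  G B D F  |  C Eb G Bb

Bb-D-Eb-G has root Eb, degree 1 in Eb major, so I43.
Ab-C-Eb has root Ab, degree 4 in Eb major, so IV.
F-Ab-Bb-D: root Bb is the dominant; dominant seventh chord there is V43.
G-B-D-F: a dominant seventh chord on G, the applied dominant of vi → V7/vi.
C-Eb-G-Bb: minor seventh chord on C = scale degree 6 → vi7.

I43 - IV - V43 - V7/vi - vi7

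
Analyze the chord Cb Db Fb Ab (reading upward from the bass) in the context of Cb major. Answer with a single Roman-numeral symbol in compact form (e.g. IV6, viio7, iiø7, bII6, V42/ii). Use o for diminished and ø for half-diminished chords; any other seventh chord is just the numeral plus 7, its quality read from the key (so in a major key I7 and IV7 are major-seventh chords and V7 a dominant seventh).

ii42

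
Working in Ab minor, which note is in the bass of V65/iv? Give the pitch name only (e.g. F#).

C

The applied chord V65/iv is rooted on Ab: Ab-C-Eb-Gb.
The figure 65 means first inversion — the third is in the bass.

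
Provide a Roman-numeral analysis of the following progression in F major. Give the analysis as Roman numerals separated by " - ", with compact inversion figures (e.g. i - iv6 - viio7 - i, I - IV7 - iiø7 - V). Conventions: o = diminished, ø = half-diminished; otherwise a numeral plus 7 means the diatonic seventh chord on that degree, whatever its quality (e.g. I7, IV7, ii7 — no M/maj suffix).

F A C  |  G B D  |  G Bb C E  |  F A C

I - V/V - V43 - I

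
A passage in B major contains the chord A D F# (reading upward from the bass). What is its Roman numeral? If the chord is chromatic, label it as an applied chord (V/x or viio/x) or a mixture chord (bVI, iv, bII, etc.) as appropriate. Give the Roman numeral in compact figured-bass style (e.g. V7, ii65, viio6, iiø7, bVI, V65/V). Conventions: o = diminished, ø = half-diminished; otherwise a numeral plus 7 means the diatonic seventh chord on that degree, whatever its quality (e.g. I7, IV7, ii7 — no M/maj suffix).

Stacked in thirds the chord is D-F#-A: a major triad on D.
D is the lowered third degree of B major (diatonic 3 would be D#). This is a major triad on the lowered third degree, borrowed from the parallel minor.
With A in the bass the chord is in second inversion, so the figured bass is 64.

bIII64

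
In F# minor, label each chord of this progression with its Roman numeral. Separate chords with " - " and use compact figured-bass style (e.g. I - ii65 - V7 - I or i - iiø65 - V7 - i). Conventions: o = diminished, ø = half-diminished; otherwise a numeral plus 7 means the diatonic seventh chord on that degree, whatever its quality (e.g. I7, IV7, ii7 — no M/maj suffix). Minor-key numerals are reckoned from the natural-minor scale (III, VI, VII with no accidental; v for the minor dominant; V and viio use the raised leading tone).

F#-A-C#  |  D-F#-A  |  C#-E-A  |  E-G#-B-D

i - VI - III6 - VII7

F#-A-C#: minor triad on F# = scale degree 1 → i.
D-F#-A: major triad on D = scale degree 6 → VI.
C#-E-A: major triad on A = scale degree 3 → III6.
E-G#-B-D: root E is the subtonic; dominant seventh chord there is VII7.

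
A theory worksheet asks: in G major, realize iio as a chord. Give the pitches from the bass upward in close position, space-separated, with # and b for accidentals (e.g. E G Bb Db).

iio is the diminished supertonic triad, borrowed from the parallel minor. In G major that root is A.
So the chord is A-C-Eb.

A C Eb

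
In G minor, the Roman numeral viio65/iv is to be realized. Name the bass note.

The applied chord viio65/iv is rooted on B: B-D-F-Ab.
The figure 65 means first inversion — the third is in the bass.

D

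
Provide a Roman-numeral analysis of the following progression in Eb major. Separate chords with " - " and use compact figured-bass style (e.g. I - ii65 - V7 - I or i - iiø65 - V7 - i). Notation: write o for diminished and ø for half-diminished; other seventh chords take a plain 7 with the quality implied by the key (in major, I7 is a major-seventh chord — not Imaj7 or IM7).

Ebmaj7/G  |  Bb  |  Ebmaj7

I65 - V - I7

Ebmaj7/G: major seventh chord on Eb = scale degree 1 → I65.
Bb: major triad on Bb = scale degree 5 → V.
Ebmaj7: major seventh chord on Eb = scale degree 1 → I7.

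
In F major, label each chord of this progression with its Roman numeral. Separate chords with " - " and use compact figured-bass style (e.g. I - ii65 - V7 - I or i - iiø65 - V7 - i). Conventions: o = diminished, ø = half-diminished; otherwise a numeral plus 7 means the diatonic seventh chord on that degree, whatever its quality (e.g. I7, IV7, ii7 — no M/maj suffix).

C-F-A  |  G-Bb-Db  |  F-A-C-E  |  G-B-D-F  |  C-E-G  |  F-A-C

I64 - iio - I7 - V7/V - V - I

C-F-A: root F is the tonic; major triad there is I64.
G-Bb-Db is non-diatonic — iio, a mixture chord from F minor.
F-A-C-E: major seventh chord on F = scale degree 1 → I7.
G-B-D-F is the secondary dominant of V (dominant seventh chord on G): V7/V.
C-E-G: major triad on C = scale degree 5 → V.
F-A-C: major triad on F = scale degree 1 → I.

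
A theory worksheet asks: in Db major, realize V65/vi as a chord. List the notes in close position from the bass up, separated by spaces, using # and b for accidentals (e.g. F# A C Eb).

A C Eb F

The slash means an applied dominant: we want the dominant of vi. In Db major, vi is Bb minor, and its dominant is built on F.
Building a dominant seventh chord on F gives F-A-C-Eb.
With the 65 figure the chord is in first inversion; from the bass A upward in close position it reads A-C-Eb-F.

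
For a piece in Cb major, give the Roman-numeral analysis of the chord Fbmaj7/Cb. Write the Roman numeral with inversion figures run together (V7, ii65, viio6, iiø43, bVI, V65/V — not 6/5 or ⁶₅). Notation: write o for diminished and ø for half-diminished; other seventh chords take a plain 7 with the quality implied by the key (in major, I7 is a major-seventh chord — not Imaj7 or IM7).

IV43

Stacked in thirds the chord is Fb-Ab-Cb-Eb: a major seventh chord on Fb.
In Cb major, Fb is the subdominant; the diatonic major seventh chord there is IV7.
With Cb in the bass the chord is in second inversion, so the figured bass is 43.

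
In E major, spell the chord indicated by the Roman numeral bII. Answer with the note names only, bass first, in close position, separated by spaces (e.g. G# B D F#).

Scale degree 2 in E major is F#; lowering it a half step gives F. bII is the Neapolitan chord — a major triad on the lowered second degree.
So the chord is F-A-C.

F A C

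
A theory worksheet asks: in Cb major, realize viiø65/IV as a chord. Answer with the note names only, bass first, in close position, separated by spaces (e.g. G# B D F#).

The slash marks an applied leading-tone chord: viio of IV. In Cb major, IV is Fb, so the leading tone to it is Eb, a half step below.
Building a half-diminished seventh chord on Eb gives Eb-Gb-Bbb-Db.
The figured bass 65 indicates first inversion, placing the third (Gb) in the bass: Gb-Bbb-Db-Eb.

Gb Bbb Db Eb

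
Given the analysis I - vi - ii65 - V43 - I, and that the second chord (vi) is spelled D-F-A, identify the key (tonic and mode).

vi is given as D-F-A — a minor triad with root D.
vi on D implies D is the submediant; that puts the tonic at F, and the lowercase numeral fits major mode.

F major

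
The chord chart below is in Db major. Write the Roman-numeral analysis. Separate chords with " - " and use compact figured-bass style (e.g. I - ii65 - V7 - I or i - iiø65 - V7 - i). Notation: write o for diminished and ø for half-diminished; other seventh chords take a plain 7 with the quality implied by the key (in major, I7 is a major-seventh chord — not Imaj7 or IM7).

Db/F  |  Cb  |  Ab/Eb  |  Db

I6 - bVII - V64 - I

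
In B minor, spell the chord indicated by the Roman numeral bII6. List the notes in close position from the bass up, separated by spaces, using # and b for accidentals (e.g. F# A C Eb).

bII6 is the Neapolitan sixth — a major triad on the lowered second degree, here in its customary first inversion. In B minor that root is C.
So the chord is C-E-G, a major triad.
The figured bass 6 indicates first inversion, placing the third (E) in the bass: E-G-C.

E G C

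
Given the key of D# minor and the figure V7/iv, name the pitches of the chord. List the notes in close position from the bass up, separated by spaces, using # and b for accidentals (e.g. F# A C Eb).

V7/iv is a secondary dominant — the dominant seventh of iv. iv in D# minor is G#, so the applied chord's root is D#, a perfect fifth above.
Building a dominant seventh chord on D# gives D#-F##-A#-C#.

D# F## A# C#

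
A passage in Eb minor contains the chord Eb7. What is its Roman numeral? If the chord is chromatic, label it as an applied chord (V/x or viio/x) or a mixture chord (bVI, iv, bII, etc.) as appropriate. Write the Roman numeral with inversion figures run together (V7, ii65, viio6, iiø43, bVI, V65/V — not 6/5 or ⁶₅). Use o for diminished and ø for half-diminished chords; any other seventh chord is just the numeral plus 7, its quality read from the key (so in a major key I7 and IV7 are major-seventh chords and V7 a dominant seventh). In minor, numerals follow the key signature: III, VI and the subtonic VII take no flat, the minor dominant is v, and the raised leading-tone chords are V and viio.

V7/iv

The pitches Eb-G-Bb-Db form a dominant seventh chord rooted on Eb.
Eb is not a diatonic chord root with this quality in Eb minor, but it lies a perfect fifth above Ab (iv), so the chord functions as an applied dominant of iv.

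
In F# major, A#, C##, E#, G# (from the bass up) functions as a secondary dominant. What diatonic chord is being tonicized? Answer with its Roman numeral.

The chord is a dominant seventh chord on A#.
A dominant resolves down a perfect fifth: A# → D#. In F# major, D# is scale degree 6, i.e. vi.

vi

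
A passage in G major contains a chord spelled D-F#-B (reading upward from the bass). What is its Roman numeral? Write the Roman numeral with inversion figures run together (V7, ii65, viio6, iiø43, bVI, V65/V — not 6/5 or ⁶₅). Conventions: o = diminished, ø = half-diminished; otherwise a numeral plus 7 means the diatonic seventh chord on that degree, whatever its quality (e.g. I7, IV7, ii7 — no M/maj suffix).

The pitches B-D-F# form a minor triad rooted on B.
In G major, B is the mediant; the diatonic minor triad there is iii.
With D in the bass the chord is in first inversion, so the figured bass is 6.

iii6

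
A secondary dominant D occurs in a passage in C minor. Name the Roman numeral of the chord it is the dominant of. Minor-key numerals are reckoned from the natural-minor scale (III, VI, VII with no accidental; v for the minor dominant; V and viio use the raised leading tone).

The chord is a major triad on D.
A dominant resolves down a perfect fifth: D → G. In C minor, G is scale degree 5, i.e. V.

V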